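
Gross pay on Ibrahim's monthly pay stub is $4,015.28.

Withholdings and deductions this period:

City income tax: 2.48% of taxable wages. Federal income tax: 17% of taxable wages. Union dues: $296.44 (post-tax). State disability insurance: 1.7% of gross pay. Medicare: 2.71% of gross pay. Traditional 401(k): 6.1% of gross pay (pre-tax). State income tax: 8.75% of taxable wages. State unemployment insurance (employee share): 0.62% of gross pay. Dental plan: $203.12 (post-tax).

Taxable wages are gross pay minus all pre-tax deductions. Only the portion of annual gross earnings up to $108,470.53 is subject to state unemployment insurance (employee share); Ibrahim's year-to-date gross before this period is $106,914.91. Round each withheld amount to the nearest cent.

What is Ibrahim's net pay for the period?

$2,019.71

Traditional 401(k): $4,015.28 × 0.061 = $244.93
Taxable wages = $4,015.28 − $244.93 = $3,770.35
City income tax: $3,770.35 × 0.0248 = $93.50
Federal income tax: $3,770.35 × 0.17 = $640.96
State income tax: $3,770.35 × 0.0875 = $329.91
State disability insurance: $4,015.28 × 0.017 = $68.26
State unemployment insurance (employee share): only $108,470.53 − $106,914.91 = $1,555.62 of this check is subject → $1,555.62 × 0.0062 = $9.64
Medicare: $4,015.28 × 0.0271 = $108.81
Dental plan: $203.12
Union dues: $296.44
Total deductions = $244.93 + $93.50 + $640.96 + $329.91 + $68.26 + $9.64 + $108.81 + $203.12 + $296.44 = $1,995.57
Net pay = $4,015.28 − $1,995.57 = $2,019.71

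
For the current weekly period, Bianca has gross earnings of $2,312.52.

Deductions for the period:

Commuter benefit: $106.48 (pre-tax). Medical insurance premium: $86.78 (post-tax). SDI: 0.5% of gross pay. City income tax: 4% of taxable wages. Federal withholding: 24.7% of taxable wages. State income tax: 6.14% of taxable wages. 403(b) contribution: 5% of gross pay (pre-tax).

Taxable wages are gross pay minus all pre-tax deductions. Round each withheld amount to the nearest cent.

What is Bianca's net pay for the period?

$1,263.77

Commuter benefit: $106.48
403(b) contribution: $2,312.52 × 0.05 = $115.63
Pre-tax total = $106.48 + $115.63 = $222.11
Taxable wages = $2,312.52 − $222.11 = $2,090.41
State income tax: $2,090.41 × 0.0614 = $128.35
City income tax: $2,090.41 × 0.04 = $83.62
Federal withholding: $2,090.41 × 0.247 = $516.33
SDI: $2,312.52 × 0.005 = $11.56
Medical insurance premium: $86.78
Total deductions = $106.48 + $115.63 + $128.35 + $83.62 + $516.33 + $11.56 + $86.78 = $1,048.75
Net pay = $2,312.52 − $1,048.75 = $1,263.77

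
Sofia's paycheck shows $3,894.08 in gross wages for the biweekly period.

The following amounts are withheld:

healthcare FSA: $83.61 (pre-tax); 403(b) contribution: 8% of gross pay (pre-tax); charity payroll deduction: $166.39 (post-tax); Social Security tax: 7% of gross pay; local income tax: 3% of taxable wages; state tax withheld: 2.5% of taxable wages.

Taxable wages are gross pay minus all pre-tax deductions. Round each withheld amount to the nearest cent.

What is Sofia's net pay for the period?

Healthcare FSA: $83.61
403(b) contribution: $3,894.08 × 0.08 = $311.53
Pre-tax total = $83.61 + $311.53 = $395.14
Taxable wages = $3,894.08 − $395.14 = $3,498.94
Local income tax: $3,498.94 × 0.03 = $104.97
State tax withheld: $3,498.94 × 0.025 = $87.47
Social Security tax: $3,894.08 × 0.07 = $272.59
Charity payroll deduction: $166.39
Total deductions = $83.61 + $311.53 + $104.97 + $87.47 + $272.59 + $166.39 = $1,026.56
Net pay = $3,894.08 − $1,026.56 = $2,867.52

$2,867.52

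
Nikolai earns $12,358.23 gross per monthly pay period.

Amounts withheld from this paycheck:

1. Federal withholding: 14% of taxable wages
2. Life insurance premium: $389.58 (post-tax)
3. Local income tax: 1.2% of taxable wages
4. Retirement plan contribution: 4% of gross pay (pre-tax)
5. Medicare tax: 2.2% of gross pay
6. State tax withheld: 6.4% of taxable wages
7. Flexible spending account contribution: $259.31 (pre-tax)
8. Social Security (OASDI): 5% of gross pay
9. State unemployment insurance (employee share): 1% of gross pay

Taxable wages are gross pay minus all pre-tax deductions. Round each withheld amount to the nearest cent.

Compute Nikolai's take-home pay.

Retirement plan contribution: $12,358.23 × 0.04 = $494.33
Flexible spending account contribution: $259.31
Pre-tax total = $494.33 + $259.31 = $753.64
Taxable wages = $12,358.23 − $753.64 = $11,604.59
Federal withholding: $11,604.59 × 0.14 = $1,624.64
State tax withheld: $11,604.59 × 0.064 = $742.69
Local income tax: $11,604.59 × 0.012 = $139.26
Medicare tax: $12,358.23 × 0.022 = $271.88
State unemployment insurance (employee share): $12,358.23 × 0.01 = $123.58
Social Security (OASDI): $12,358.23 × 0.05 = $617.91
Life insurance premium: $389.58
Total deductions = $494.33 + $259.31 + $1,624.64 + $742.69 + $139.26 + $271.88 + $123.58 + $617.91 + $389.58 = $4,663.18
Net pay = $12,358.23 − $4,663.18 = $7,695.05

$7,695.05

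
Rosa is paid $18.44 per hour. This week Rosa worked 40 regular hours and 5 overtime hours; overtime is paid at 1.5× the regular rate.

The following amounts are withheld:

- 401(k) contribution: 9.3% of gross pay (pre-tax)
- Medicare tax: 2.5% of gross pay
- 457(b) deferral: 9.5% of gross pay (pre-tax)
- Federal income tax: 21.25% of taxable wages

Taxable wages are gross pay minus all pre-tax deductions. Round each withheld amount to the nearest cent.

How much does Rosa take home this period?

$538.19

Regular pay: 40 × $18.44 = $737.60
Overtime pay: 5 × $18.44 × 1.5 = $138.30
Gross pay = $737.60 + $138.30 = $875.90
457(b) deferral: $875.90 × 0.095 = $83.21
401(k) contribution: $875.90 × 0.093 = $81.46
Pre-tax total = $83.21 + $81.46 = $164.67
Taxable wages = $875.90 − $164.67 = $711.23
Federal income tax: $711.23 × 0.2125 = $151.14
Medicare tax: $875.90 × 0.025 = $21.90
Total deductions = $83.21 + $81.46 + $151.14 + $21.90 = $337.71
Net pay = $875.90 − $337.71 = $538.19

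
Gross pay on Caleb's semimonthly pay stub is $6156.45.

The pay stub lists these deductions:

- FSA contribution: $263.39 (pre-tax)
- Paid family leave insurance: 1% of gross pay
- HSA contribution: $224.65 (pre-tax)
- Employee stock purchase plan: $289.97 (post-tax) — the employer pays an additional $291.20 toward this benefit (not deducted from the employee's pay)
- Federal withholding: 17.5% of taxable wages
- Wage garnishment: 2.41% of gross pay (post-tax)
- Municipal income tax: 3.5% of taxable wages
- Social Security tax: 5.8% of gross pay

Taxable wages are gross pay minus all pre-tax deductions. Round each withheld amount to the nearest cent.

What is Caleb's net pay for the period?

FSA contribution: $263.39
HSA contribution: $224.65
Pre-tax total = $263.39 + $224.65 = $488.04
Taxable wages = $6156.45 − $488.04 = $5668.41
Federal withholding: $5668.41 × 0.175 = $991.97
Municipal income tax: $5668.41 × 0.035 = $198.39
Social Security tax: $6156.45 × 0.058 = $357.07
Paid family leave insurance: $6156.45 × 0.01 = $61.56
Wage garnishment: $6156.45 × 0.0241 = $148.37
Employee stock purchase plan: $289.97
(Employer's $291.20 toward employee stock purchase plan is not withheld from the employee.)
Total deductions = $263.39 + $224.65 + $991.97 + $198.39 + $357.07 + $61.56 + $148.37 + $289.97 = $2535.37
Net pay = $6156.45 − $2535.37 = $3621.08

$3621.08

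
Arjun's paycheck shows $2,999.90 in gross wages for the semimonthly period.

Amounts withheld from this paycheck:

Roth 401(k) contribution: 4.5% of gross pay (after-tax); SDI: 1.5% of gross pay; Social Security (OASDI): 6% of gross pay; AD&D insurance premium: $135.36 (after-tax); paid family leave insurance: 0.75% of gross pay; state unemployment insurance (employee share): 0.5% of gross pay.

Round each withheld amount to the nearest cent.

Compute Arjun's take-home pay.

$2,467.05

Paid family leave insurance: $2,999.90 × 0.0075 = $22.50
SDI: $2,999.90 × 0.015 = $45.00
Social Security (OASDI): $2,999.90 × 0.06 = $179.99
State unemployment insurance (employee share): $2,999.90 × 0.005 = $15.00
AD&D insurance premium: $135.36
Roth 401(k) contribution: $2,999.90 × 0.045 = $135.00
Total deductions = $22.50 + $45.00 + $179.99 + $15.00 + $135.36 + $135.00 = $532.85
Net pay = $2,999.90 − $532.85 = $2,467.05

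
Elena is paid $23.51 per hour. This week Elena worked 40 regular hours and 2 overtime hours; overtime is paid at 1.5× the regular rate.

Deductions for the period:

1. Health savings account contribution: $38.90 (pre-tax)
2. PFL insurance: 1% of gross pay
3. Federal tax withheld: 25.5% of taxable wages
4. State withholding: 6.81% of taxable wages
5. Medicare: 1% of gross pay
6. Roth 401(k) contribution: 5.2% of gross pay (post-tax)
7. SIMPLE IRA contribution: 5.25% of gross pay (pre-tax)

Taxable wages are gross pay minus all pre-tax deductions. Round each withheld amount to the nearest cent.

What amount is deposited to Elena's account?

Regular pay: 40 × $23.51 = $940.40
Overtime pay: 2 × $23.51 × 1.5 = $70.53
Gross pay = $940.40 + $70.53 = $1,010.93
SIMPLE IRA contribution: $1,010.93 × 0.0525 = $53.07
Health savings account contribution: $38.90
Pre-tax total = $53.07 + $38.90 = $91.97
Taxable wages = $1,010.93 − $91.97 = $918.96
Federal tax withheld: $918.96 × 0.255 = $234.33
State withholding: $918.96 × 0.0681 = $62.58
PFL insurance: $1,010.93 × 0.01 = $10.11
Medicare: $1,010.93 × 0.01 = $10.11
Roth 401(k) contribution: $1,010.93 × 0.052 = $52.57
Total deductions = $53.07 + $38.90 + $234.33 + $62.58 + $10.11 + $10.11 + $52.57 = $461.67
Net pay = $1,010.93 − $461.67 = $549.26

$549.26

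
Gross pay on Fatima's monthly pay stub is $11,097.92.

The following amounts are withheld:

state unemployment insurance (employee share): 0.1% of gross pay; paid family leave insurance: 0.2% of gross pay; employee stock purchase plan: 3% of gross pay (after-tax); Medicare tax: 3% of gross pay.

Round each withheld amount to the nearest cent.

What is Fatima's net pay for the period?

$10,398.74

Paid family leave insurance: $11,097.92 × 0.002 = $22.20
Medicare tax: $11,097.92 × 0.03 = $332.94
State unemployment insurance (employee share): $11,097.92 × 0.001 = $11.10
Employee stock purchase plan: $11,097.92 × 0.03 = $332.94
Total deductions = $22.20 + $332.94 + $11.10 + $332.94 = $699.18
Net pay = $11,097.92 − $699.18 = $10,398.74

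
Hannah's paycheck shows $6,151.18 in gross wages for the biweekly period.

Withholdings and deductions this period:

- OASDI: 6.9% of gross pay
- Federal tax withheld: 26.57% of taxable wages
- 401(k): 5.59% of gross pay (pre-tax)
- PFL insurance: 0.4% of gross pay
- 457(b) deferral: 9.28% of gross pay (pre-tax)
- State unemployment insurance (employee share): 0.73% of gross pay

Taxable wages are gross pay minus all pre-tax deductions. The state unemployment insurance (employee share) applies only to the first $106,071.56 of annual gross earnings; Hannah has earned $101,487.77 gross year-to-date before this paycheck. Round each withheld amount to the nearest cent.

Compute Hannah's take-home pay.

401(k): $6,151.18 × 0.0559 = $343.85
457(b) deferral: $6,151.18 × 0.0928 = $570.83
Pre-tax total = $343.85 + $570.83 = $914.68
Taxable wages = $6,151.18 − $914.68 = $5,236.50
Federal tax withheld: $5,236.50 × 0.2657 = $1,391.34
State unemployment insurance (employee share): only $106,071.56 − $101,487.77 = $4,583.79 of this check is subject → $4,583.79 × 0.0073 = $33.46
PFL insurance: $6,151.18 × 0.004 = $24.60
OASDI: $6,151.18 × 0.069 = $424.43
Total deductions = $343.85 + $570.83 + $1,391.34 + $33.46 + $24.60 + $424.43 = $2,788.51
Net pay = $6,151.18 − $2,788.51 = $3,362.67

$3,362.67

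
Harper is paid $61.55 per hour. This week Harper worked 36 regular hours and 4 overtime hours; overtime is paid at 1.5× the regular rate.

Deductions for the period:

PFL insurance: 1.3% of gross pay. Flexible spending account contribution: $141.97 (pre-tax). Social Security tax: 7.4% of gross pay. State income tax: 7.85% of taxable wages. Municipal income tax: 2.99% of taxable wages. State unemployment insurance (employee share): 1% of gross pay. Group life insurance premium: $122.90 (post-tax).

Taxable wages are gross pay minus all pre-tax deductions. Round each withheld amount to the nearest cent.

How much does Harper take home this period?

Regular pay: 36 × $61.55 = $2,215.80
Overtime pay: 4 × $61.55 × 1.5 = $369.30
Gross pay = $2,215.80 + $369.30 = $2,585.10
Flexible spending account contribution: $141.97
Taxable wages = $2,585.10 − $141.97 = $2,443.13
State income tax: $2,443.13 × 0.0785 = $191.79
Municipal income tax: $2,443.13 × 0.0299 = $73.05
State unemployment insurance (employee share): $2,585.10 × 0.01 = $25.85
Social Security tax: $2,585.10 × 0.074 = $191.30
PFL insurance: $2,585.10 × 0.013 = $33.61
Group life insurance premium: $122.90
Total deductions = $141.97 + $191.79 + $73.05 + $25.85 + $191.30 + $33.61 + $122.90 = $780.47
Net pay = $2,585.10 − $780.47 = $1,804.63

$1,804.63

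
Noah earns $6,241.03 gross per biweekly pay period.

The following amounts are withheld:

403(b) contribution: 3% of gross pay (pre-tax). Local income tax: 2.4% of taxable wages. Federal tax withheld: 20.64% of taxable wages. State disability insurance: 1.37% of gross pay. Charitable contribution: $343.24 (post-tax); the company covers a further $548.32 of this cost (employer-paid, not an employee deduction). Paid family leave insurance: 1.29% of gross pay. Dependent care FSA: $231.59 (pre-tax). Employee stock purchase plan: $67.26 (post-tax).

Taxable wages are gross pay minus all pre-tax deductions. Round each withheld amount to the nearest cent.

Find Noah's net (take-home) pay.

$3,904.27

403(b) contribution: $6,241.03 × 0.03 = $187.23
Dependent care FSA: $231.59
Pre-tax total = $187.23 + $231.59 = $418.82
Taxable wages = $6,241.03 − $418.82 = $5,822.21
Federal tax withheld: $5,822.21 × 0.2064 = $1,201.70
Local income tax: $5,822.21 × 0.024 = $139.73
State disability insurance: $6,241.03 × 0.0137 = $85.50
Paid family leave insurance: $6,241.03 × 0.0129 = $80.51
Employee stock purchase plan: $67.26
Charitable contribution: $343.24
(Employer's $548.32 toward charitable contribution is not withheld from the employee.)
Total deductions = $187.23 + $231.59 + $1,201.70 + $139.73 + $85.50 + $80.51 + $67.26 + $343.24 = $2,336.76
Net pay = $6,241.03 − $2,336.76 = $3,904.27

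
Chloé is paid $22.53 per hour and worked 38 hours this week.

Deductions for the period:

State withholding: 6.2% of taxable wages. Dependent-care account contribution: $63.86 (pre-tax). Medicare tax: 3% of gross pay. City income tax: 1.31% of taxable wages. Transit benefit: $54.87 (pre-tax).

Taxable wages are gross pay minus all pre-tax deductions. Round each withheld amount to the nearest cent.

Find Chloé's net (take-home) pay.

$656.35

Gross pay: 38 × $22.53 = $856.14
Dependent-care account contribution: $63.86
Transit benefit: $54.87
Pre-tax total = $63.86 + $54.87 = $118.73
Taxable wages = $856.14 − $118.73 = $737.41
City income tax: $737.41 × 0.0131 = $9.66
State withholding: $737.41 × 0.062 = $45.72
Medicare tax: $856.14 × 0.03 = $25.68
Total deductions = $63.86 + $54.87 + $9.66 + $45.72 + $25.68 = $199.79
Net pay = $856.14 − $199.79 = $656.35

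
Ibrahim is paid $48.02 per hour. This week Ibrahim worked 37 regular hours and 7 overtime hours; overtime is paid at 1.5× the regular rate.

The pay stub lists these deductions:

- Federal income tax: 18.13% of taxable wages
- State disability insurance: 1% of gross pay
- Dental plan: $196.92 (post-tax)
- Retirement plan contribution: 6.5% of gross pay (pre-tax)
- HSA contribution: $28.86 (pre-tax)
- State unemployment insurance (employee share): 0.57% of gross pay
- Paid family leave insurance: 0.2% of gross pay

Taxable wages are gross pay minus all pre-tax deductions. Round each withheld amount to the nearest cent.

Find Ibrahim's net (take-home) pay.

$1,485.12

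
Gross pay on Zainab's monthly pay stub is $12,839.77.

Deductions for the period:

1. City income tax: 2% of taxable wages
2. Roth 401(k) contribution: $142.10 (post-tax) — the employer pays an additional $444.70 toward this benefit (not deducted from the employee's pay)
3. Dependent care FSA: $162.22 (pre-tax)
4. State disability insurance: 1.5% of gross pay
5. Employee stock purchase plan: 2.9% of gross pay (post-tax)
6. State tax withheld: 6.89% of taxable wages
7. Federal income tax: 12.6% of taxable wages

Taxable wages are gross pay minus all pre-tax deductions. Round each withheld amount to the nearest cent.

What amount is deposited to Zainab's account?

$9,246.10

Dependent care FSA: $162.22
Taxable wages = $12,839.77 − $162.22 = $12,677.55
State tax withheld: $12,677.55 × 0.0689 = $873.48
Federal income tax: $12,677.55 × 0.126 = $1,597.37
City income tax: $12,677.55 × 0.02 = $253.55
State disability insurance: $12,839.77 × 0.015 = $192.60
Roth 401(k) contribution: $142.10
Employee stock purchase plan: $12,839.77 × 0.029 = $372.35
(Employer's $444.70 toward Roth 401(k) contribution is not withheld from the employee.)
Total deductions = $162.22 + $873.48 + $1,597.37 + $253.55 + $192.60 + $142.10 + $372.35 = $3,593.67
Net pay = $12,839.77 − $3,593.67 = $9,246.10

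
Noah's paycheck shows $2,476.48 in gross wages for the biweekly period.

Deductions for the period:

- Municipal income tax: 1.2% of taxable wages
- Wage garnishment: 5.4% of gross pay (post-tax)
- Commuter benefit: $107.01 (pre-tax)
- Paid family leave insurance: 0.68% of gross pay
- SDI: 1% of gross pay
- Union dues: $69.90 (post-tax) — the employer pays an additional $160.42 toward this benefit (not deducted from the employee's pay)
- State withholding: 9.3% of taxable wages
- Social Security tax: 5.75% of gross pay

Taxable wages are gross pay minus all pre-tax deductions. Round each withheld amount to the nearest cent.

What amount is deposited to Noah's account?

Commuter benefit: $107.01
Taxable wages = $2,476.48 − $107.01 = $2,369.47
State withholding: $2,369.47 × 0.093 = $220.36
Municipal income tax: $2,369.47 × 0.012 = $28.43
Paid family leave insurance: $2,476.48 × 0.0068 = $16.84
Social Security tax: $2,476.48 × 0.0575 = $142.40
SDI: $2,476.48 × 0.01 = $24.76
Wage garnishment: $2,476.48 × 0.054 = $133.73
Union dues: $69.90
(Employer's $160.42 toward union dues is not withheld from the employee.)
Total deductions = $107.01 + $220.36 + $28.43 + $16.84 + $142.40 + $24.76 + $133.73 + $69.90 = $743.43
Net pay = $2,476.48 − $743.43 = $1,733.05

$1,733.05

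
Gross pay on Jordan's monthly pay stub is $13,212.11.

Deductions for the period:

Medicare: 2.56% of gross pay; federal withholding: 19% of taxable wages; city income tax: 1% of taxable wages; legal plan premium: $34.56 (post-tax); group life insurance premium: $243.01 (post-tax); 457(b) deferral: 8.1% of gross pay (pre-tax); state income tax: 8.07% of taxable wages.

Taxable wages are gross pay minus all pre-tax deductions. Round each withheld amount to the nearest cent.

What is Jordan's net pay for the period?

$8,117.89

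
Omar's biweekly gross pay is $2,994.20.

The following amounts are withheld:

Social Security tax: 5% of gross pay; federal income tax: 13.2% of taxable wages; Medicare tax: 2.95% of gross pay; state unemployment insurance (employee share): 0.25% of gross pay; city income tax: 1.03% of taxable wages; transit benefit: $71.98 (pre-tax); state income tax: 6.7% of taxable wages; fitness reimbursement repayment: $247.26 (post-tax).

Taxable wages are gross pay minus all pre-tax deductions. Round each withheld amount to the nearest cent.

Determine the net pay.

$1,817.81

Transit benefit: $71.98
Taxable wages = $2,994.20 − $71.98 = $2,922.22
Federal income tax: $2,922.22 × 0.132 = $385.73
City income tax: $2,922.22 × 0.0103 = $30.10
State income tax: $2,922.22 × 0.067 = $195.79
Social Security tax: $2,994.20 × 0.05 = $149.71
Medicare tax: $2,994.20 × 0.0295 = $88.33
State unemployment insurance (employee share): $2,994.20 × 0.0025 = $7.49
Fitness reimbursement repayment: $247.26
Total deductions = $71.98 + $385.73 + $30.10 + $195.79 + $149.71 + $88.33 + $7.49 + $247.26 = $1,176.39
Net pay = $2,994.20 − $1,176.39 = $1,817.81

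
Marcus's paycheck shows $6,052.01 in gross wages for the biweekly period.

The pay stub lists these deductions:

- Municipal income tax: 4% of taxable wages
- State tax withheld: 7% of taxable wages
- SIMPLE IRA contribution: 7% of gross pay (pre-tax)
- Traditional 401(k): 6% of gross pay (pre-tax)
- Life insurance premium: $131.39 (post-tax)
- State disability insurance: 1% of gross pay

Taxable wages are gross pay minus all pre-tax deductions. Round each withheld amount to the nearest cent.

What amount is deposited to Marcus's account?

$4,494.16

SIMPLE IRA contribution: $6,052.01 × 0.07 = $423.64
Traditional 401(k): $6,052.01 × 0.06 = $363.12
Pre-tax total = $423.64 + $363.12 = $786.76
Taxable wages = $6,052.01 − $786.76 = $5,265.25
State tax withheld: $5,265.25 × 0.07 = $368.57
Municipal income tax: $5,265.25 × 0.04 = $210.61
State disability insurance: $6,052.01 × 0.01 = $60.52
Life insurance premium: $131.39
Total deductions = $423.64 + $363.12 + $368.57 + $210.61 + $60.52 + $131.39 = $1,557.85
Net pay = $6,052.01 − $1,557.85 = $4,494.16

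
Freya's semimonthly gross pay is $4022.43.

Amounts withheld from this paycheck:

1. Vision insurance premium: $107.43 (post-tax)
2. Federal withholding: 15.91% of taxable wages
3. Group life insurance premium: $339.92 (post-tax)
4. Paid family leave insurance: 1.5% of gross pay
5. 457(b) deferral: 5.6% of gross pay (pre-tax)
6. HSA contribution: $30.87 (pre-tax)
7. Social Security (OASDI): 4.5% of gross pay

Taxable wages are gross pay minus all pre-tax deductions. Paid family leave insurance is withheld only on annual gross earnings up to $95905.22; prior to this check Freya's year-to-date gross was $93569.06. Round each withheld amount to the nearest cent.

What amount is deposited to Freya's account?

HSA contribution: $30.87
457(b) deferral: $4022.43 × 0.056 = $225.26
Pre-tax total = $30.87 + $225.26 = $256.13
Taxable wages = $4022.43 − $256.13 = $3766.30
Federal withholding: $3766.30 × 0.1591 = $599.22
Social Security (OASDI): $4022.43 × 0.045 = $181.01
Paid family leave insurance: only $95905.22 − $93569.06 = $2336.16 of this check is subject → $2336.16 × 0.015 = $35.04
Vision insurance premium: $107.43
Group life insurance premium: $339.92
Total deductions = $30.87 + $225.26 + $599.22 + $181.01 + $35.04 + $107.43 + $339.92 = $1518.75
Net pay = $4022.43 − $1518.75 = $2503.68

$2503.68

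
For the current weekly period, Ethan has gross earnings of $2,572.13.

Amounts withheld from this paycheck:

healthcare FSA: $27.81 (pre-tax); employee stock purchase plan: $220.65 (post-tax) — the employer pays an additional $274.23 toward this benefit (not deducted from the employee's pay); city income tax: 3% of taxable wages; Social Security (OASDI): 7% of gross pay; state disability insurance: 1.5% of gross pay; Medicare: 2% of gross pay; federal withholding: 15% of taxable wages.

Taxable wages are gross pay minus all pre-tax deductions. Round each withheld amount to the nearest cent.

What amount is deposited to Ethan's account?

$1,595.62

Healthcare FSA: $27.81
Taxable wages = $2,572.13 − $27.81 = $2,544.32
City income tax: $2,544.32 × 0.03 = $76.33
Federal withholding: $2,544.32 × 0.15 = $381.65
Medicare: $2,572.13 × 0.02 = $51.44
State disability insurance: $2,572.13 × 0.015 = $38.58
Social Security (OASDI): $2,572.13 × 0.07 = $180.05
Employee stock purchase plan: $220.65
(Employer's $274.23 toward employee stock purchase plan is not withheld from the employee.)
Total deductions = $27.81 + $76.33 + $381.65 + $51.44 + $38.58 + $180.05 + $220.65 = $976.51
Net pay = $2,572.13 − $976.51 = $1,595.62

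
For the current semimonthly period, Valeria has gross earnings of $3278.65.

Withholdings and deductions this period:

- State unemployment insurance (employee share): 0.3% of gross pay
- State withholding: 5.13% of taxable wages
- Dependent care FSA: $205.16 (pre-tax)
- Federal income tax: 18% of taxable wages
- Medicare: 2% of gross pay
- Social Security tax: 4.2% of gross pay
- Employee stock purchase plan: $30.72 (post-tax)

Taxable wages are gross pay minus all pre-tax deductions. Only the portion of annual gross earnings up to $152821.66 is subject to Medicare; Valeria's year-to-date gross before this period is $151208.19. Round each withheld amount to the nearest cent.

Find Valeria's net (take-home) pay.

$2152.06

Dependent care FSA: $205.16
Taxable wages = $3278.65 − $205.16 = $3073.49
State withholding: $3073.49 × 0.0513 = $157.67
Federal income tax: $3073.49 × 0.18 = $553.23
Social Security tax: $3278.65 × 0.042 = $137.70
Medicare: only $152821.66 − $151208.19 = $1613.47 of this check is subject → $1613.47 × 0.02 = $32.27
State unemployment insurance (employee share): $3278.65 × 0.003 = $9.84
Employee stock purchase plan: $30.72
Total deductions = $205.16 + $157.67 + $553.23 + $137.70 + $32.27 + $9.84 + $30.72 = $1126.59
Net pay = $3278.65 − $1126.59 = $2152.06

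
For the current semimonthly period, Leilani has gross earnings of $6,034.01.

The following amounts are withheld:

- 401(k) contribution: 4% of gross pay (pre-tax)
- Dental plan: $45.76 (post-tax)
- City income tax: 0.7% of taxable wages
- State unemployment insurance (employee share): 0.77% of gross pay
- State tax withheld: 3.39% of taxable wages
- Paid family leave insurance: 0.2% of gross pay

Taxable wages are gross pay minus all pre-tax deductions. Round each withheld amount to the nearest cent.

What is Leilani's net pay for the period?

$5,451.44

401(k) contribution: $6,034.01 × 0.04 = $241.36
Taxable wages = $6,034.01 − $241.36 = $5,792.65
State tax withheld: $5,792.65 × 0.0339 = $196.37
City income tax: $5,792.65 × 0.007 = $40.55
Paid family leave insurance: $6,034.01 × 0.002 = $12.07
State unemployment insurance (employee share): $6,034.01 × 0.0077 = $46.46
Dental plan: $45.76
Total deductions = $241.36 + $196.37 + $40.55 + $12.07 + $46.46 + $45.76 = $582.57
Net pay = $6,034.01 − $582.57 = $5,451.44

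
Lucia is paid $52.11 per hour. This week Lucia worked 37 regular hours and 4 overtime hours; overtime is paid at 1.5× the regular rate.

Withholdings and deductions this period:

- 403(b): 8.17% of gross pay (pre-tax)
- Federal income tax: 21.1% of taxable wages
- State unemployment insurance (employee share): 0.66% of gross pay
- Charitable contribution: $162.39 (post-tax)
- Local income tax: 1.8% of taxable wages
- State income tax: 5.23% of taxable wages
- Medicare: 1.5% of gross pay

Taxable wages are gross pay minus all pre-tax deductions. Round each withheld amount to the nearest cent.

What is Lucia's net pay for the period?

Regular pay: 37 × $52.11 = $1,928.07
Overtime pay: 4 × $52.11 × 1.5 = $312.66
Gross pay = $1,928.07 + $312.66 = $2,240.73
403(b): $2,240.73 × 0.0817 = $183.07
Taxable wages = $2,240.73 − $183.07 = $2,057.66
Local income tax: $2,057.66 × 0.018 = $37.04
State income tax: $2,057.66 × 0.0523 = $107.62
Federal income tax: $2,057.66 × 0.211 = $434.17
Medicare: $2,240.73 × 0.015 = $33.61
State unemployment insurance (employee share): $2,240.73 × 0.0066 = $14.79
Charitable contribution: $162.39
Total deductions = $183.07 + $37.04 + $107.62 + $434.17 + $33.61 + $14.79 + $162.39 = $972.69
Net pay = $2,240.73 − $972.69 = $1,268.04

$1,268.04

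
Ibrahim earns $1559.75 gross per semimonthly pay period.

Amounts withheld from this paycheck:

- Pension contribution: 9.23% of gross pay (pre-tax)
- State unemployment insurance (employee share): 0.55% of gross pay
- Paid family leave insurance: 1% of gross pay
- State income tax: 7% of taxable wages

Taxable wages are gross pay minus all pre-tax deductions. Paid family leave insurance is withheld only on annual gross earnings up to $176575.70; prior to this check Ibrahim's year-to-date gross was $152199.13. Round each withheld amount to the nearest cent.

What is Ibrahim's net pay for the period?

$1292.50

Pension contribution: $1559.75 × 0.0923 = $143.96
Taxable wages = $1559.75 − $143.96 = $1415.79
State income tax: $1415.79 × 0.07 = $99.11
State unemployment insurance (employee share): $1559.75 × 0.0055 = $8.58
Paid family leave insurance: cap not yet reached, full $1559.75 is subject → $1559.75 × 0.01 = $15.60
Total deductions = $143.96 + $99.11 + $8.58 + $15.60 = $267.25
Net pay = $1559.75 − $267.25 = $1292.50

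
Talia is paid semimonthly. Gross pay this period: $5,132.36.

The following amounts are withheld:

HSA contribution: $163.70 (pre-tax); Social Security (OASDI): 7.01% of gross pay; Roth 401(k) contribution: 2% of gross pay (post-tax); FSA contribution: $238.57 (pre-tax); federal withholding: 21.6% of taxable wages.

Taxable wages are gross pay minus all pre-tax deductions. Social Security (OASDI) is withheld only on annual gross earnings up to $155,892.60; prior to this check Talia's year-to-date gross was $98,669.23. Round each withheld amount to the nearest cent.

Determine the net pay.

$3,245.96

FSA contribution: $238.57
HSA contribution: $163.70
Pre-tax total = $238.57 + $163.70 = $402.27
Taxable wages = $5,132.36 − $402.27 = $4,730.09
Federal withholding: $4,730.09 × 0.216 = $1,021.70
Social Security (OASDI): cap not yet reached, full $5,132.36 is subject → $5,132.36 × 0.0701 = $359.78
Roth 401(k) contribution: $5,132.36 × 0.02 = $102.65
Total deductions = $238.57 + $163.70 + $1,021.70 + $359.78 + $102.65 = $1,886.40
Net pay = $5,132.36 − $1,886.40 = $3,245.96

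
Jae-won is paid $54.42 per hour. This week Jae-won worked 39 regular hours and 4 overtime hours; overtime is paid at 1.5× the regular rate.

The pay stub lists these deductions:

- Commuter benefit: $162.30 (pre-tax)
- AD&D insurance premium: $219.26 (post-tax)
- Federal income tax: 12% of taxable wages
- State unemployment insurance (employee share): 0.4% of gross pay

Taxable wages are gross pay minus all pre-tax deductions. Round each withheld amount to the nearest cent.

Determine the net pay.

$1,783.15

Regular pay: 39 × $54.42 = $2,122.38
Overtime pay: 4 × $54.42 × 1.5 = $326.52
Gross pay = $2,122.38 + $326.52 = $2,448.90
Commuter benefit: $162.30
Taxable wages = $2,448.90 − $162.30 = $2,286.60
Federal income tax: $2,286.60 × 0.12 = $274.39
State unemployment insurance (employee share): $2,448.90 × 0.004 = $9.80
AD&D insurance premium: $219.26
Total deductions = $162.30 + $274.39 + $9.80 + $219.26 = $665.75
Net pay = $2,448.90 − $665.75 = $1,783.15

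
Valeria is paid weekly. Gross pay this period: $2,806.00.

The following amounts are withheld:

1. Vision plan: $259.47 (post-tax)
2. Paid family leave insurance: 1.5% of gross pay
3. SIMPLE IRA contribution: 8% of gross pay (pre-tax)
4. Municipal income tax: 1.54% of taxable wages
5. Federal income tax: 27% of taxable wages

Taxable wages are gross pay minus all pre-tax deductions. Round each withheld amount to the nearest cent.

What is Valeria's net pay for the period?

$1,543.19

SIMPLE IRA contribution: $2,806.00 × 0.08 = $224.48
Taxable wages = $2,806.00 − $224.48 = $2,581.52
Municipal income tax: $2,581.52 × 0.0154 = $39.76
Federal income tax: $2,581.52 × 0.27 = $697.01
Paid family leave insurance: $2,806.00 × 0.015 = $42.09
Vision plan: $259.47
Total deductions = $224.48 + $39.76 + $697.01 + $42.09 + $259.47 = $1,262.81
Net pay = $2,806.00 − $1,262.81 = $1,543.19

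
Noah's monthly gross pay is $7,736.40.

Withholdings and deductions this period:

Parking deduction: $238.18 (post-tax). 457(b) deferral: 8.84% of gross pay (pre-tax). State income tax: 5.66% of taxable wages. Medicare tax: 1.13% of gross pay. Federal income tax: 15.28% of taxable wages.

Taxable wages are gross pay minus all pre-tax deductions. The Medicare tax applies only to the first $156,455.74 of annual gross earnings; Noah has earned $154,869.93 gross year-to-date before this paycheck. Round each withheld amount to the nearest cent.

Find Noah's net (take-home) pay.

$5,319.61

457(b) deferral: $7,736.40 × 0.0884 = $683.90
Taxable wages = $7,736.40 − $683.90 = $7,052.50
Federal income tax: $7,052.50 × 0.1528 = $1,077.62
State income tax: $7,052.50 × 0.0566 = $399.17
Medicare tax: only $156,455.74 − $154,869.93 = $1,585.81 of this check is subject → $1,585.81 × 0.0113 = $17.92
Parking deduction: $238.18
Total deductions = $683.90 + $1,077.62 + $399.17 + $17.92 + $238.18 = $2,416.79
Net pay = $7,736.40 − $2,416.79 = $5,319.61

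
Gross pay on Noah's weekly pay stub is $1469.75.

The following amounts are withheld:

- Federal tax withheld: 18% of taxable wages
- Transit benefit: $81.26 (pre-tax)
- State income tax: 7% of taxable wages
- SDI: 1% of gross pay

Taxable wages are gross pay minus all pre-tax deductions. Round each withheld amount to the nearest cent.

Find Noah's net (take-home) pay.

$1026.67

Transit benefit: $81.26
Taxable wages = $1469.75 − $81.26 = $1388.49
State income tax: $1388.49 × 0.07 = $97.19
Federal tax withheld: $1388.49 × 0.18 = $249.93
SDI: $1469.75 × 0.01 = $14.70
Total deductions = $81.26 + $97.19 + $249.93 + $14.70 = $443.08
Net pay = $1469.75 − $443.08 = $1026.67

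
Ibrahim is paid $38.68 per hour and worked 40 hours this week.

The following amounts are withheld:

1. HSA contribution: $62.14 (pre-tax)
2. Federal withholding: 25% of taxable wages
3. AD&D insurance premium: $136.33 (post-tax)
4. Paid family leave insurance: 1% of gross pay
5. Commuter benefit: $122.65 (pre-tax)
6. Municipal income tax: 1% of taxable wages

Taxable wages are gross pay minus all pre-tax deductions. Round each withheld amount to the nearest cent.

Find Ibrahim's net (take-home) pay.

Gross pay: 40 × $38.68 = $1547.20
HSA contribution: $62.14
Commuter benefit: $122.65
Pre-tax total = $62.14 + $122.65 = $184.79
Taxable wages = $1547.20 − $184.79 = $1362.41
Municipal income tax: $1362.41 × 0.01 = $13.62
Federal withholding: $1362.41 × 0.25 = $340.60
Paid family leave insurance: $1547.20 × 0.01 = $15.47
AD&D insurance premium: $136.33
Total deductions = $62.14 + $122.65 + $13.62 + $340.60 + $15.47 + $136.33 = $690.81
Net pay = $1547.20 − $690.81 = $856.39

$856.39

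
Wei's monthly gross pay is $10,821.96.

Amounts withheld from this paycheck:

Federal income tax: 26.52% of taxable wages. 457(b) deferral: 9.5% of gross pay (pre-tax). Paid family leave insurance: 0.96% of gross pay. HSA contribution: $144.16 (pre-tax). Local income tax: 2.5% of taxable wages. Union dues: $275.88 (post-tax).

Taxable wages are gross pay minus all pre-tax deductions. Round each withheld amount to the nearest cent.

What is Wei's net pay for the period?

457(b) deferral: $10,821.96 × 0.095 = $1,028.09
HSA contribution: $144.16
Pre-tax total = $1,028.09 + $144.16 = $1,172.25
Taxable wages = $10,821.96 − $1,172.25 = $9,649.71
Local income tax: $9,649.71 × 0.025 = $241.24
Federal income tax: $9,649.71 × 0.2652 = $2,559.10
Paid family leave insurance: $10,821.96 × 0.0096 = $103.89
Union dues: $275.88
Total deductions = $1,028.09 + $144.16 + $241.24 + $2,559.10 + $103.89 + $275.88 = $4,352.36
Net pay = $10,821.96 − $4,352.36 = $6,469.60

$6,469.60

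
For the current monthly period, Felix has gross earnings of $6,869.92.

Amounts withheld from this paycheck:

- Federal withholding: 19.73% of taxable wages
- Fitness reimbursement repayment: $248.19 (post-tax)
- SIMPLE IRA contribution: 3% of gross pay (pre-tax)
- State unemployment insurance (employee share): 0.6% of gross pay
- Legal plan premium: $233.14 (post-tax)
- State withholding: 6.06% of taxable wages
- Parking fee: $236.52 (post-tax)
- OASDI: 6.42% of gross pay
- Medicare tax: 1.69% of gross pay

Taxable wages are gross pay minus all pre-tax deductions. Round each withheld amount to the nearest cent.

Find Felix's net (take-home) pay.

SIMPLE IRA contribution: $6,869.92 × 0.03 = $206.10
Taxable wages = $6,869.92 − $206.10 = $6,663.82
Federal withholding: $6,663.82 × 0.1973 = $1,314.77
State withholding: $6,663.82 × 0.0606 = $403.83
OASDI: $6,869.92 × 0.0642 = $441.05
State unemployment insurance (employee share): $6,869.92 × 0.006 = $41.22
Medicare tax: $6,869.92 × 0.0169 = $116.10
Fitness reimbursement repayment: $248.19
Legal plan premium: $233.14
Parking fee: $236.52
Total deductions = $206.10 + $1,314.77 + $403.83 + $441.05 + $41.22 + $116.10 + $248.19 + $233.14 + $236.52 = $3,240.92
Net pay = $6,869.92 − $3,240.92 = $3,629.00

$3,629.00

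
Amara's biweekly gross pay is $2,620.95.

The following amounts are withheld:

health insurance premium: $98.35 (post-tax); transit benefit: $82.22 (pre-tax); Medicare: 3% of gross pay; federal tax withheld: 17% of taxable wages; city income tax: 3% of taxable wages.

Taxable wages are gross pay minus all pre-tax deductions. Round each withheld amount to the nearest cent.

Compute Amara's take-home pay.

Transit benefit: $82.22
Taxable wages = $2,620.95 − $82.22 = $2,538.73
City income tax: $2,538.73 × 0.03 = $76.16
Federal tax withheld: $2,538.73 × 0.17 = $431.58
Medicare: $2,620.95 × 0.03 = $78.63
Health insurance premium: $98.35
Total deductions = $82.22 + $76.16 + $431.58 + $78.63 + $98.35 = $766.94
Net pay = $2,620.95 − $766.94 = $1,854.01

$1,854.01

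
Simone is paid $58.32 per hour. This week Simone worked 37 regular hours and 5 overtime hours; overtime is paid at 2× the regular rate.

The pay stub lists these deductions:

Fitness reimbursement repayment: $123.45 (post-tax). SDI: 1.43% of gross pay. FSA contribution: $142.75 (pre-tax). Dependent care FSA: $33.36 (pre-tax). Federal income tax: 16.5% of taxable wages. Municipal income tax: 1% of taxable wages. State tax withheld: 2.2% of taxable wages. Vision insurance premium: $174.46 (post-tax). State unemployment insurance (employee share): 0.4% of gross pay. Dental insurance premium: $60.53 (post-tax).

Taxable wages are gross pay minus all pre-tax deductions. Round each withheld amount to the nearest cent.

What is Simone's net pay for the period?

$1,651.04

Regular pay: 37 × $58.32 = $2,157.84
Overtime pay: 5 × $58.32 × 2 = $583.20
Gross pay = $2,157.84 + $583.20 = $2,741.04
FSA contribution: $142.75
Dependent care FSA: $33.36
Pre-tax total = $142.75 + $33.36 = $176.11
Taxable wages = $2,741.04 − $176.11 = $2,564.93
State tax withheld: $2,564.93 × 0.022 = $56.43
Federal income tax: $2,564.93 × 0.165 = $423.21
Municipal income tax: $2,564.93 × 0.01 = $25.65
State unemployment insurance (employee share): $2,741.04 × 0.004 = $10.96
SDI: $2,741.04 × 0.0143 = $39.20
Vision insurance premium: $174.46
Dental insurance premium: $60.53
Fitness reimbursement repayment: $123.45
Total deductions = $142.75 + $33.36 + $56.43 + $423.21 + $25.65 + $10.96 + $39.20 + $174.46 + $60.53 + $123.45 = $1,090.00
Net pay = $2,741.04 − $1,090.00 = $1,651.04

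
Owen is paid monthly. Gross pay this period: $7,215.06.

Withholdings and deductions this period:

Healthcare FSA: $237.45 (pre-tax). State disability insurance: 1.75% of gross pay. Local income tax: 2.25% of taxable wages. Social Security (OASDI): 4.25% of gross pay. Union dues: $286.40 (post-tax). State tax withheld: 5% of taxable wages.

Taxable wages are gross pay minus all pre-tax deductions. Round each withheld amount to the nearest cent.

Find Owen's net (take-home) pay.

Healthcare FSA: $237.45
Taxable wages = $7,215.06 − $237.45 = $6,977.61
Local income tax: $6,977.61 × 0.0225 = $157.00
State tax withheld: $6,977.61 × 0.05 = $348.88
State disability insurance: $7,215.06 × 0.0175 = $126.26
Social Security (OASDI): $7,215.06 × 0.0425 = $306.64
Union dues: $286.40
Total deductions = $237.45 + $157.00 + $348.88 + $126.26 + $306.64 + $286.40 = $1,462.63
Net pay = $7,215.06 − $1,462.63 = $5,752.43

$5,752.43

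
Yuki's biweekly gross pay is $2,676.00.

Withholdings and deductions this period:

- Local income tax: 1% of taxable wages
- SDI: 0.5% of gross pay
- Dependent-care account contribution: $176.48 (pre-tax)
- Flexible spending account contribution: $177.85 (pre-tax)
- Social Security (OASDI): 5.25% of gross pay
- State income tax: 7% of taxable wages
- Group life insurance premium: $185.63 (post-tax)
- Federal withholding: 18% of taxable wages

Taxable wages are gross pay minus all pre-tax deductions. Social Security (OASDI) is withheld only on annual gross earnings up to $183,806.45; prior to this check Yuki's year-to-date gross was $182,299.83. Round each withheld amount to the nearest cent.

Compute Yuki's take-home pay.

$1,439.92

Dependent-care account contribution: $176.48
Flexible spending account contribution: $177.85
Pre-tax total = $176.48 + $177.85 = $354.33
Taxable wages = $2,676.00 − $354.33 = $2,321.67
Federal withholding: $2,321.67 × 0.18 = $417.90
State income tax: $2,321.67 × 0.07 = $162.52
Local income tax: $2,321.67 × 0.01 = $23.22
Social Security (OASDI): only $183,806.45 − $182,299.83 = $1,506.62 of this check is subject → $1,506.62 × 0.0525 = $79.10
SDI: $2,676.00 × 0.005 = $13.38
Group life insurance premium: $185.63
Total deductions = $176.48 + $177.85 + $417.90 + $162.52 + $23.22 + $79.10 + $13.38 + $185.63 = $1,236.08
Net pay = $2,676.00 − $1,236.08 = $1,439.92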